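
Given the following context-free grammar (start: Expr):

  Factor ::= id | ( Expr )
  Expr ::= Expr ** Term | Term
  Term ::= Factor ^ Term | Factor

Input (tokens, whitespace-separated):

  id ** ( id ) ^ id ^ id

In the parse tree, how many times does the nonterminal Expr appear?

[Expr [Expr [Term [Factor id]]] ** [Term [Factor ( [Expr [Term [Factor id]]] )] ^ [Term [Factor id] ^ [Term [Factor id]]]]]

3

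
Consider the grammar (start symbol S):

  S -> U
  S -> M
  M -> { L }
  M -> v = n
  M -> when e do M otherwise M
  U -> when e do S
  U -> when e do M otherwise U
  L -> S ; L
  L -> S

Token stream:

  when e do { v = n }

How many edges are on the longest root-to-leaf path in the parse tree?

7

[S [U when e do [S [M { [L [S [M v = n]]] }]]]]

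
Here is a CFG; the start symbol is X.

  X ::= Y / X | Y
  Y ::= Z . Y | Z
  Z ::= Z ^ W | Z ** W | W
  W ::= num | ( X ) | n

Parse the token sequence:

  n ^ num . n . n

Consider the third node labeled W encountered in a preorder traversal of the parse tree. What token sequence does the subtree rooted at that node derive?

n

[X [Y [Z [Z [W n]] ^ [W num]] . [Y [Z [W n]] . [Y [Z [W n]]]]]]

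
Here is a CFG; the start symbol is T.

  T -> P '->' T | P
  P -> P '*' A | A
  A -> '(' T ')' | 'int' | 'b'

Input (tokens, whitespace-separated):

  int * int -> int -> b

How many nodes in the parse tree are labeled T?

[T [P [P [A int]] * [A int]] -> [T [P [A int]] -> [T [P [A b]]]]]

3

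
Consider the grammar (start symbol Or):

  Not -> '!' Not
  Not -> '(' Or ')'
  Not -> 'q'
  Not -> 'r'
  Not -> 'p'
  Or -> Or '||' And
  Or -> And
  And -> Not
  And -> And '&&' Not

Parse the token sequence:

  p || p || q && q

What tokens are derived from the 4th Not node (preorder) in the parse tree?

[Or [Or [Or [And [Not p]]] || [And [Not p]]] || [And [And [Not q]] && [Not q]]]

q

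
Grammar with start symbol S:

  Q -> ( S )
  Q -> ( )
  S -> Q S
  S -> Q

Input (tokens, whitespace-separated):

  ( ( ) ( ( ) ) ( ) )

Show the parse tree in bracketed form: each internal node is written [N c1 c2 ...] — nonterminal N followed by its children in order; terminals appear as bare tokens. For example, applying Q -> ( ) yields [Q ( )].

S
Q
( S )
( Q S )
( ( ) S )
( ( ) Q S )
( ( ) ( S ) S )
( ( ) ( Q ) S )
( ( ) ( ( ) ) S )
( ( ) ( ( ) ) Q )
( ( ) ( ( ) ) ( ) )

[S [Q ( [S [Q ( )] [S [Q ( [S [Q ( )]] )] [S [Q ( )]]]] )]]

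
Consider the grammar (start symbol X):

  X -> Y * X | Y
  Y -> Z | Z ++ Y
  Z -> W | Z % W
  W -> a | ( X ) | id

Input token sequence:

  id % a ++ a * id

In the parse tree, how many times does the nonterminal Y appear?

[X [Y [Z [Z [W id]] % [W a]] ++ [Y [Z [W a]]]] * [X [Y [Z [W id]]]]]

3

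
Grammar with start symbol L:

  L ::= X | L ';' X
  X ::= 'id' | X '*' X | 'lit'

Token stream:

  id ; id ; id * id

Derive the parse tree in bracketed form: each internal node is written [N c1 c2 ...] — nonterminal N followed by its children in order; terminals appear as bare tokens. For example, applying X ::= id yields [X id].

L
L ; X
L ; X ; X
X ; X ; X
id ; X ; X
id ; id ; X
id ; id ; X * X
id ; id ; id * X
id ; id ; id * id

[L [L [L [X id]] ; [X id]] ; [X [X id] * [X id]]]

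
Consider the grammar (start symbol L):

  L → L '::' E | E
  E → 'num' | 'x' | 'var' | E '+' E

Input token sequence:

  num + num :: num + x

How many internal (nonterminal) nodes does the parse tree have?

8

[L [L [E [E num] + [E num]]] :: [E [E num] + [E x]]]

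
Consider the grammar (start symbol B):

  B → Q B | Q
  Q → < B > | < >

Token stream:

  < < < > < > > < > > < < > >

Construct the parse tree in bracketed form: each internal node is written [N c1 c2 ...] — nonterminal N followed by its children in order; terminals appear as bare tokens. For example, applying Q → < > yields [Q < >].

[B [Q < [B [Q < [B [Q < >] [B [Q < >]]] >] [B [Q < >]]] >] [B [Q < [B [Q < >]] >]]]

B
Q B
< B > B
< Q B > B
< < B > B > B
< < Q B > B > B
< < < > B > B > B
< < < > Q > B > B
< < < > < > > B > B
< < < > < > > Q > B
< < < > < > > < > > B
< < < > < > > < > > Q
< < < > < > > < > > < B >
< < < > < > > < > > < Q >
< < < > < > > < > > < < > >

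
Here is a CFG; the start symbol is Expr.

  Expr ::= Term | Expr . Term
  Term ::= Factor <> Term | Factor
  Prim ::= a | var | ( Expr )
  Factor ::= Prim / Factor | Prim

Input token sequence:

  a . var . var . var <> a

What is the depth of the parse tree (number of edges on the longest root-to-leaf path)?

7

[Expr [Expr [Expr [Expr [Term [Factor [Prim a]]]] . [Term [Factor [Prim var]]]] . [Term [Factor [Prim var]]]] . [Term [Factor [Prim var]] <> [Term [Factor [Prim a]]]]]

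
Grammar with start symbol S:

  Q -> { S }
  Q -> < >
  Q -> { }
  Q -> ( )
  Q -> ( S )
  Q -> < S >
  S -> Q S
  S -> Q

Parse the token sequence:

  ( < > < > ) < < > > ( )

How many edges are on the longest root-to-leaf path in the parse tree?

[S [Q ( [S [Q < >] [S [Q < >]]] )] [S [Q < [S [Q < >]] >] [S [Q ( )]]]]

5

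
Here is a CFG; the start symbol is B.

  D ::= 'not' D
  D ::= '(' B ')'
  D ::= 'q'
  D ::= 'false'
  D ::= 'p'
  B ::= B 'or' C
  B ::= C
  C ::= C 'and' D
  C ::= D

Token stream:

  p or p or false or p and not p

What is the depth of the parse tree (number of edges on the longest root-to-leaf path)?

6

[B [B [B [B [C [D p]]] or [C [D p]]] or [C [D false]]] or [C [C [D p]] and [D not [D p]]]]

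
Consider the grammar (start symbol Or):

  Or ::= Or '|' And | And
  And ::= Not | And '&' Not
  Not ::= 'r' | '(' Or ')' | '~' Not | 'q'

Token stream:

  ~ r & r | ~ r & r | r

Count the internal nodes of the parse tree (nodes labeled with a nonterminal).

15

[Or [Or [Or [And [And [Not ~ [Not r]]] & [Not r]]] | [And [And [Not ~ [Not r]]] & [Not r]]] | [And [Not r]]]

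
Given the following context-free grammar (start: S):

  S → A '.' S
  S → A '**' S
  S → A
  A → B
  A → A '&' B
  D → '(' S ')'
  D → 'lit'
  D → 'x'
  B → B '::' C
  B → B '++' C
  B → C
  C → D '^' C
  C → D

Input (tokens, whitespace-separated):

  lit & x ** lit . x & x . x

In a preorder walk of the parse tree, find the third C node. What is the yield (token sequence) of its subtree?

[S [A [A [B [C [D lit]]]] & [B [C [D x]]]] ** [S [A [B [C [D lit]]]] . [S [A [A [B [C [D x]]]] & [B [C [D x]]]] . [S [A [B [C [D x]]]]]]]]

lit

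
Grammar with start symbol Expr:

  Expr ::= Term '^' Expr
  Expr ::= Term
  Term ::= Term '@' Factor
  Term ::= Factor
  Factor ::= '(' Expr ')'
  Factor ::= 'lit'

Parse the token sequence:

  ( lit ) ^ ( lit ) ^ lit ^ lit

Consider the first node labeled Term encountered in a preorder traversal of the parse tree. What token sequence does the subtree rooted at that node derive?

( lit )

[Expr [Term [Factor ( [Expr [Term [Factor lit]]] )]] ^ [Expr [Term [Factor ( [Expr [Term [Factor lit]]] )]] ^ [Expr [Term [Factor lit]] ^ [Expr [Term [Factor lit]]]]]]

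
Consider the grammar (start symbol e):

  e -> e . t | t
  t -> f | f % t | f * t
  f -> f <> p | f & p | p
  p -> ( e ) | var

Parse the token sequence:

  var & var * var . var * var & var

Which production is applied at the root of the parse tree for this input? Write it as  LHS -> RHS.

[e [e [t [f [f [p var]] & [p var]] * [t [f [p var]]]]] . [t [f [p var]] * [t [f [f [p var]] & [p var]]]]]

e -> e . t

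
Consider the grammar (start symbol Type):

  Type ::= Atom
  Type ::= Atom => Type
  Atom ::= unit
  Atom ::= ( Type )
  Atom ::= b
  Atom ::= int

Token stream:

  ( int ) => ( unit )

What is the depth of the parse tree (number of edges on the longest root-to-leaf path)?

5

[Type [Atom ( [Type [Atom int]] )] => [Type [Atom ( [Type [Atom unit]] )]]]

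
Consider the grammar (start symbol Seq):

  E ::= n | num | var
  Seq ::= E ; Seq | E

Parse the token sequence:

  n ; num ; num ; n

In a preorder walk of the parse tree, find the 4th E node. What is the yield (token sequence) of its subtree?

n

[Seq [E n] ; [Seq [E num] ; [Seq [E num] ; [Seq [E n]]]]]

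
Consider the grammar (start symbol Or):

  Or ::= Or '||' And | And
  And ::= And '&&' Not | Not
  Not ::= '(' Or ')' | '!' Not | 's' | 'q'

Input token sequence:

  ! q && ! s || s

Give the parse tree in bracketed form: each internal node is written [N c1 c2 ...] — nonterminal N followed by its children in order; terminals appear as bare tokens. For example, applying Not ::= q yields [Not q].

Or
Or || And
And || And
And && Not || And
Not && Not || And
! Not && Not || And
! q && Not || And
! q && ! Not || And
! q && ! s || And
! q && ! s || Not
! q && ! s || s

[Or [Or [And [And [Not ! [Not q]]] && [Not ! [Not s]]]] || [And [Not s]]]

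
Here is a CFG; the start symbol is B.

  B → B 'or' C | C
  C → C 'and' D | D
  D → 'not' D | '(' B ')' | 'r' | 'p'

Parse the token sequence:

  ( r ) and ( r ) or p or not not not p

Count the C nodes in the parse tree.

[B [B [B [C [C [D ( [B [C [D r]]] )]] and [D ( [B [C [D r]]] )]]] or [C [D p]]] or [C [D not [D not [D not [D p]]]]]]

6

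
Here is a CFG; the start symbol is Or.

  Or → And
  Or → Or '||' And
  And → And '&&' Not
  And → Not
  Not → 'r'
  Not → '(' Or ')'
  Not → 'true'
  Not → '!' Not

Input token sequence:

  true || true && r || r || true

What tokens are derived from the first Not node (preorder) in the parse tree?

true

[Or [Or [Or [Or [And [Not true]]] || [And [And [Not true]] && [Not r]]] || [And [Not r]]] || [And [Not true]]]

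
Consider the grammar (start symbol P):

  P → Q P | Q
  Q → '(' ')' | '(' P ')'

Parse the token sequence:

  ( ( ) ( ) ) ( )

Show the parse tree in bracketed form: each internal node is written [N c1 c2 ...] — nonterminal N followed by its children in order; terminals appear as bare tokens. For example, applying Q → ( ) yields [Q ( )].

[P [Q ( [P [Q ( )] [P [Q ( )]]] )] [P [Q ( )]]]

P
Q P
( P ) P
( Q P ) P
( ( ) P ) P
( ( ) Q ) P
( ( ) ( ) ) P
( ( ) ( ) ) Q
( ( ) ( ) ) ( )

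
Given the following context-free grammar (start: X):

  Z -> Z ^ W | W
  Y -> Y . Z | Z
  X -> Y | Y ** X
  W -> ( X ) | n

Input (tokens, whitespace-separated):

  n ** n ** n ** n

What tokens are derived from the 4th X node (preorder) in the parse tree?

[X [Y [Z [W n]]] ** [X [Y [Z [W n]]] ** [X [Y [Z [W n]]] ** [X [Y [Z [W n]]]]]]]

n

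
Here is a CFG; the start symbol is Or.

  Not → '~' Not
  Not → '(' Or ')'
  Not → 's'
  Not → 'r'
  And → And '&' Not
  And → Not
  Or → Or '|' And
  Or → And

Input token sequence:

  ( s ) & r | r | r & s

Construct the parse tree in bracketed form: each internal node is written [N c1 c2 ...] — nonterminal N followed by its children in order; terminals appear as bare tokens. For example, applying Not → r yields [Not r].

[Or [Or [Or [And [And [Not ( [Or [And [Not s]]] )]] & [Not r]]] | [And [Not r]]] | [And [And [Not r]] & [Not s]]]

Or
Or | And
Or | And | And
And | And | And
And & Not | And | And
Not & Not | And | And
( Or ) & Not | And | And
( And ) & Not | And | And
( Not ) & Not | And | And
( s ) & Not | And | And
( s ) & r | And | And
( s ) & r | Not | And
( s ) & r | r | And
( s ) & r | r | And & Not
( s ) & r | r | Not & Not
( s ) & r | r | r & Not
( s ) & r | r | r & s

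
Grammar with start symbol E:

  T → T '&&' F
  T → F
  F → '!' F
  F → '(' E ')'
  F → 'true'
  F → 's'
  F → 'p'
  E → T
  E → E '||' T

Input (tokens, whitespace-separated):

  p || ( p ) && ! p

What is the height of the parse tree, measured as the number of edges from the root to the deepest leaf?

[E [E [T [F p]]] || [T [T [F ( [E [T [F p]]] )]] && [F ! [F p]]]]

7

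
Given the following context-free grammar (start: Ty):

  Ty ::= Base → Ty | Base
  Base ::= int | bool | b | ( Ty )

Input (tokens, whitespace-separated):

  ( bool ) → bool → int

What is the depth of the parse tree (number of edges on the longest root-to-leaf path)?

[Ty [Base ( [Ty [Base bool]] )] → [Ty [Base bool] → [Ty [Base int]]]]

4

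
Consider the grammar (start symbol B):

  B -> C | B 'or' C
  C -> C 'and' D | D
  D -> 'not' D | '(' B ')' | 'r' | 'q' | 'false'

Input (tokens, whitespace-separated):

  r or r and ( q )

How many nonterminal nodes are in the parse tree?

11

[B [B [C [D r]]] or [C [C [D r]] and [D ( [B [C [D q]]] )]]]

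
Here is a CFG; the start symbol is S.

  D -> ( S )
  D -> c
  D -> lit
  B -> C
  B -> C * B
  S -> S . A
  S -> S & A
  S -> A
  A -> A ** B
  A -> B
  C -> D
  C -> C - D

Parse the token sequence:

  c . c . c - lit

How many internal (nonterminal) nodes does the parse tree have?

[S [S [S [A [B [C [D c]]]]] . [A [B [C [D c]]]]] . [A [B [C [C [D c]] - [D lit]]]]]

17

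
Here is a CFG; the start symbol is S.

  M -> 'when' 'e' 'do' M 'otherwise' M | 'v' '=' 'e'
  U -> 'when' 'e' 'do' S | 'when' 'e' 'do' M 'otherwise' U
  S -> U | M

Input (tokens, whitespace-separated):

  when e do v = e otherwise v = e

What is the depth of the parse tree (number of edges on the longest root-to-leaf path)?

[S [M when e do [M v = e] otherwise [M v = e]]]

3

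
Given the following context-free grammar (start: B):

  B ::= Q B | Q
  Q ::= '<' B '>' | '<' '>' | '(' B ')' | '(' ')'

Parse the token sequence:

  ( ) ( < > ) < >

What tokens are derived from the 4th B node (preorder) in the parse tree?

< >

[B [Q ( )] [B [Q ( [B [Q < >]] )] [B [Q < >]]]]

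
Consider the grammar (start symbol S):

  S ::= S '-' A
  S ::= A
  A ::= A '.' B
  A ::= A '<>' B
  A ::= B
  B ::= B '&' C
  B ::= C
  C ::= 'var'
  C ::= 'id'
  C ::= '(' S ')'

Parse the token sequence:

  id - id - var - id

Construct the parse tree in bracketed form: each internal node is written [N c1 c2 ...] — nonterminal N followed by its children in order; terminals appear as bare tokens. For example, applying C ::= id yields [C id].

[S [S [S [S [A [B [C id]]]] - [A [B [C id]]]] - [A [B [C var]]]] - [A [B [C id]]]]

S
S - A
S - A - A
S - A - A - A
A - A - A - A
B - A - A - A
C - A - A - A
id - A - A - A
id - B - A - A
id - C - A - A
id - id - A - A
id - id - B - A
id - id - C - A
id - id - var - A
id - id - var - B
id - id - var - C
id - id - var - id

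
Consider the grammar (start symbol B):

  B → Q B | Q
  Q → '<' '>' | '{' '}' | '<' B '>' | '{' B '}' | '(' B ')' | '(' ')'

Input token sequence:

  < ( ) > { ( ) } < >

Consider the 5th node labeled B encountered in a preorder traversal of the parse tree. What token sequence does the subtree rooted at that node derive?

[B [Q < [B [Q ( )]] >] [B [Q { [B [Q ( )]] }] [B [Q < >]]]]

< >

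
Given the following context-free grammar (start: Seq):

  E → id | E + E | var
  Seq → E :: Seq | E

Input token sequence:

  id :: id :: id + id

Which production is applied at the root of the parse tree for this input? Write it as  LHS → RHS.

[Seq [E id] :: [Seq [E id] :: [Seq [E [E id] + [E id]]]]]

Seq → E :: Seq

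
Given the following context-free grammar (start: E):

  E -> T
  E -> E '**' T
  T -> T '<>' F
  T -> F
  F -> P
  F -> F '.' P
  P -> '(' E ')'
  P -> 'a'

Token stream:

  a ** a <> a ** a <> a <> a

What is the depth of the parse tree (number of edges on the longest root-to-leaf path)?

[E [E [E [T [F [P a]]]] ** [T [T [F [P a]]] <> [F [P a]]]] ** [T [T [T [F [P a]]] <> [F [P a]]] <> [F [P a]]]]

6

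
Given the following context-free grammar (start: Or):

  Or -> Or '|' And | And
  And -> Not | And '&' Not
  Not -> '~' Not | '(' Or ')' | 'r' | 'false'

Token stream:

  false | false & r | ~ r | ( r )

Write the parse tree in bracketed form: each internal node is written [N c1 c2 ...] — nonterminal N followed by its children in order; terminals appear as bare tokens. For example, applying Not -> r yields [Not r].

[Or [Or [Or [Or [And [Not false]]] | [And [And [Not false]] & [Not r]]] | [And [Not ~ [Not r]]]] | [And [Not ( [Or [And [Not r]]] )]]]

Or
Or | And
Or | And | And
Or | And | And | And
And | And | And | And
Not | And | And | And
false | And | And | And
false | And & Not | And | And
false | Not & Not | And | And
false | false & Not | And | And
false | false & r | And | And
false | false & r | Not | And
false | false & r | ~ Not | And
false | false & r | ~ r | And
false | false & r | ~ r | Not
false | false & r | ~ r | ( Or )
false | false & r | ~ r | ( And )
false | false & r | ~ r | ( Not )
false | false & r | ~ r | ( r )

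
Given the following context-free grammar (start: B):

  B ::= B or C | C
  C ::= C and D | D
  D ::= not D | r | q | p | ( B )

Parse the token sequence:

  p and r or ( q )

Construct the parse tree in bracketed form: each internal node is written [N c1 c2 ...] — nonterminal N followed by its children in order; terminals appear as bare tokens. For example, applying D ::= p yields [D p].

[B [B [C [C [D p]] and [D r]]] or [C [D ( [B [C [D q]]] )]]]

B
B or C
C or C
C and D or C
D and D or C
p and D or C
p and r or C
p and r or D
p and r or ( B )
p and r or ( C )
p and r or ( D )
p and r or ( q )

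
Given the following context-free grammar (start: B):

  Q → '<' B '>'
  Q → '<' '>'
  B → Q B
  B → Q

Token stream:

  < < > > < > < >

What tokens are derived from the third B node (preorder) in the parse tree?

< > < >

[B [Q < [B [Q < >]] >] [B [Q < >] [B [Q < >]]]]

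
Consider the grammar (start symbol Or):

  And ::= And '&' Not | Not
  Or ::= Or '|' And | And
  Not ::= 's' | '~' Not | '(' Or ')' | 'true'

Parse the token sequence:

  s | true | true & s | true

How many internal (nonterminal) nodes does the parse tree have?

[Or [Or [Or [Or [And [Not s]]] | [And [Not true]]] | [And [And [Not true]] & [Not s]]] | [And [Not true]]]

14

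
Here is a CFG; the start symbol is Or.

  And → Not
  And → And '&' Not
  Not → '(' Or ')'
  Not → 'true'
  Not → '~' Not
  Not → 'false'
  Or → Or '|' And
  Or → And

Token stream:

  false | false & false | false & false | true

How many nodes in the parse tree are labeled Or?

[Or [Or [Or [Or [And [Not false]]] | [And [And [Not false]] & [Not false]]] | [And [And [Not false]] & [Not false]]] | [And [Not true]]]

4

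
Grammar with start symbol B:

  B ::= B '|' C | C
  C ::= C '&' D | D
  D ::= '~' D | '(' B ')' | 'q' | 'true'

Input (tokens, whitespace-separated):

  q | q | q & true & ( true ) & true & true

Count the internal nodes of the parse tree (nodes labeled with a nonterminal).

[B [B [B [C [D q]]] | [C [D q]]] | [C [C [C [C [C [D q]] & [D true]] & [D ( [B [C [D true]]] )]] & [D true]] & [D true]]]

20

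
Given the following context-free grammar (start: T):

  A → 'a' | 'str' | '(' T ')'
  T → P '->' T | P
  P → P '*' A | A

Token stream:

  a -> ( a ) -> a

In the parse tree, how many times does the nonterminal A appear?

4

[T [P [A a]] -> [T [P [A ( [T [P [A a]]] )]] -> [T [P [A a]]]]]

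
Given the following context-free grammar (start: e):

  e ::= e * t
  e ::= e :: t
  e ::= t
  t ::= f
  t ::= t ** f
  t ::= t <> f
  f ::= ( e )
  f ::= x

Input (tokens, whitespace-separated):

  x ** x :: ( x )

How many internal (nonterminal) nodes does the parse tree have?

11

[e [e [t [t [f x]] ** [f x]]] :: [t [f ( [e [t [f x]]] )]]]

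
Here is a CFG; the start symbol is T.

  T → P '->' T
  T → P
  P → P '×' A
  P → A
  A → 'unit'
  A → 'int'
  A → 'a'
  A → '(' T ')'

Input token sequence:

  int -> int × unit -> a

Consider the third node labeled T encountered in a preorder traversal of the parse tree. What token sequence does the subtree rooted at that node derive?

[T [P [A int]] -> [T [P [P [A int]] × [A unit]] -> [T [P [A a]]]]]

a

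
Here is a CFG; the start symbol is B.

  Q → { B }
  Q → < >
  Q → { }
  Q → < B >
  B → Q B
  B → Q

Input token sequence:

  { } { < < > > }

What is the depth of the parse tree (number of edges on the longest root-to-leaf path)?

7

[B [Q { }] [B [Q { [B [Q < [B [Q < >]] >]] }]]]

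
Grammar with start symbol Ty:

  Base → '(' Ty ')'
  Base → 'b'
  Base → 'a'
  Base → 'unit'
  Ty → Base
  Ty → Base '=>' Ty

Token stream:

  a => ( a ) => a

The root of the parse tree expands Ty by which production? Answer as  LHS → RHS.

Ty → Base '=>' Ty

[Ty [Base a] => [Ty [Base ( [Ty [Base a]] )] => [Ty [Base a]]]]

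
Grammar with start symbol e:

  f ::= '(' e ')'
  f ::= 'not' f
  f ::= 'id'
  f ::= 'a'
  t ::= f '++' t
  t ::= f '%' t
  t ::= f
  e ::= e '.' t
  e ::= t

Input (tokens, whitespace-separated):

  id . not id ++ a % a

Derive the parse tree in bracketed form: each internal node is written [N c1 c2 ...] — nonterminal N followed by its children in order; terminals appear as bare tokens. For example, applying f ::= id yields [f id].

[e [e [t [f id]]] . [t [f not [f id]] ++ [t [f a] % [t [f a]]]]]

e
e . t
t . t
f . t
id . t
id . f ++ t
id . not f ++ t
id . not id ++ t
id . not id ++ f % t
id . not id ++ a % t
id . not id ++ a % f
id . not id ++ a % a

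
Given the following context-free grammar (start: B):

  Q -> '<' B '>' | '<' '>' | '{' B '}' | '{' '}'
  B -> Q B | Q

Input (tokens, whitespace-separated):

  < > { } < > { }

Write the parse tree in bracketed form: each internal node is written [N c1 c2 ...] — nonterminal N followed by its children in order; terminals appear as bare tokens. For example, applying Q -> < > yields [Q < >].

B
Q B
< > B
< > Q B
< > { } B
< > { } Q B
< > { } < > B
< > { } < > Q
< > { } < > { }

[B [Q < >] [B [Q { }] [B [Q < >] [B [Q { }]]]]]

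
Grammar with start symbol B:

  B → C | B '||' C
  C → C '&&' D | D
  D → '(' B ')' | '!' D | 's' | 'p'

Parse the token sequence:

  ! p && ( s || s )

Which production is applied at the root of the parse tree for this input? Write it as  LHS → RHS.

B → C

[B [C [C [D ! [D p]]] && [D ( [B [B [C [D s]]] || [C [D s]]] )]]]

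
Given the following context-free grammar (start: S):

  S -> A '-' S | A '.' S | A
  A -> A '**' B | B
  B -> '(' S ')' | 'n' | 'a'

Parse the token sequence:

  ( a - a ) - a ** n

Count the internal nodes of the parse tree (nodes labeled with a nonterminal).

14

[S [A [B ( [S [A [B a]] - [S [A [B a]]]] )]] - [S [A [A [B a]] ** [B n]]]]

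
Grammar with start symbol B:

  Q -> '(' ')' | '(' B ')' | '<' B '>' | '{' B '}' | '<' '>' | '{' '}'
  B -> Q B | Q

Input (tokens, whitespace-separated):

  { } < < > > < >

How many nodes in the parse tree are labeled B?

[B [Q { }] [B [Q < [B [Q < >]] >] [B [Q < >]]]]

4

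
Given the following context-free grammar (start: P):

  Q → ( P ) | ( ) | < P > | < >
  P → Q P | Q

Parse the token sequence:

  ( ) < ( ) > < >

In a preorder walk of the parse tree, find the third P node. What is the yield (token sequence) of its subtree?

[P [Q ( )] [P [Q < [P [Q ( )]] >] [P [Q < >]]]]

( )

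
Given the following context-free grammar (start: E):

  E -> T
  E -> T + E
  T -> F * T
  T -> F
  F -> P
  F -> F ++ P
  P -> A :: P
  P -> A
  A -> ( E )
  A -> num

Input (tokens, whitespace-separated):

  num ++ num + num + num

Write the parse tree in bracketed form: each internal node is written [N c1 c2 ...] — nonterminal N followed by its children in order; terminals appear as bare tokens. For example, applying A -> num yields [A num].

[E [T [F [F [P [A num]]] ++ [P [A num]]]] + [E [T [F [P [A num]]]] + [E [T [F [P [A num]]]]]]]

E
T + E
F + E
F ++ P + E
P ++ P + E
A ++ P + E
num ++ P + E
num ++ A + E
num ++ num + E
num ++ num + T + E
num ++ num + F + E
num ++ num + P + E
num ++ num + A + E
num ++ num + num + E
num ++ num + num + T
num ++ num + num + F
num ++ num + num + P
num ++ num + num + A
num ++ num + num + num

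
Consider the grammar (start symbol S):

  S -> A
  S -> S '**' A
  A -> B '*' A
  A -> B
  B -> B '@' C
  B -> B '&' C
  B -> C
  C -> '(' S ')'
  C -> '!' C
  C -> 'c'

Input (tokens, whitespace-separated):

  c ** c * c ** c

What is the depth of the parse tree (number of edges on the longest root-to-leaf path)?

[S [S [S [A [B [C c]]]] ** [A [B [C c]] * [A [B [C c]]]]] ** [A [B [C c]]]]

6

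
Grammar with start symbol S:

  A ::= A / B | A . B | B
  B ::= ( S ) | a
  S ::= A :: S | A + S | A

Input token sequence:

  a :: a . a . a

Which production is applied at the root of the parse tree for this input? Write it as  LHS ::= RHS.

S ::= A :: S

[S [A [B a]] :: [S [A [A [A [B a]] . [B a]] . [B a]]]]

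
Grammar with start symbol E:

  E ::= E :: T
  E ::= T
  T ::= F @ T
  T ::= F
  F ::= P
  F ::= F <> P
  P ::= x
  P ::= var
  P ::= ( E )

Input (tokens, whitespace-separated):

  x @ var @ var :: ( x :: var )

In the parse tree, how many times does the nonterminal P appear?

6

[E [E [T [F [P x]] @ [T [F [P var]] @ [T [F [P var]]]]]] :: [T [F [P ( [E [E [T [F [P x]]]] :: [T [F [P var]]]] )]]]]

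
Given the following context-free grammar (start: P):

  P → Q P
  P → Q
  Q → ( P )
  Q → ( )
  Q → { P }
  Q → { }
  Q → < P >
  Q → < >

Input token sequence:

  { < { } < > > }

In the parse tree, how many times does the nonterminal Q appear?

[P [Q { [P [Q < [P [Q { }] [P [Q < >]]] >]] }]]

4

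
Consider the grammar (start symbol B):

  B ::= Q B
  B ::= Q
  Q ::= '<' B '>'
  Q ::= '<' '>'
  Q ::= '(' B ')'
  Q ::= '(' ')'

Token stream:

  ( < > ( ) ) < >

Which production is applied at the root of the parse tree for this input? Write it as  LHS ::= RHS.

B ::= Q B

[B [Q ( [B [Q < >] [B [Q ( )]]] )] [B [Q < >]]]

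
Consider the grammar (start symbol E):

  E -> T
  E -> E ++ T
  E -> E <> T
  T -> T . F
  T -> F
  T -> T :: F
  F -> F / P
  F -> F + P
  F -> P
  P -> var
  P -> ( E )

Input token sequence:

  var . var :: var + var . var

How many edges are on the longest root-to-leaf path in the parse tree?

[E [T [T [T [T [F [P var]]] . [F [P var]]] :: [F [F [P var]] + [P var]]] . [F [P var]]]]

7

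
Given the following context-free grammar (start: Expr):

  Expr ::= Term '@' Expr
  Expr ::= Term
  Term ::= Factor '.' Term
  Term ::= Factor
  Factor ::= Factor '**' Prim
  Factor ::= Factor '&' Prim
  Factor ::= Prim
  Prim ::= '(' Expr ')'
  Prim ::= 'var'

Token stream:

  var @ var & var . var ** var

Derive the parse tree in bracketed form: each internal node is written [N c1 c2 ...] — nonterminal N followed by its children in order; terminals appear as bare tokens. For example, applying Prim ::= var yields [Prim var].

Expr
Term @ Expr
Factor @ Expr
Prim @ Expr
var @ Expr
var @ Term
var @ Factor . Term
var @ Factor & Prim . Term
var @ Prim & Prim . Term
var @ var & Prim . Term
var @ var & var . Term
var @ var & var . Factor
var @ var & var . Factor ** Prim
var @ var & var . Prim ** Prim
var @ var & var . var ** Prim
var @ var & var . var ** var

[Expr [Term [Factor [Prim var]]] @ [Expr [Term [Factor [Factor [Prim var]] & [Prim var]] . [Term [Factor [Factor [Prim var]] ** [Prim var]]]]]]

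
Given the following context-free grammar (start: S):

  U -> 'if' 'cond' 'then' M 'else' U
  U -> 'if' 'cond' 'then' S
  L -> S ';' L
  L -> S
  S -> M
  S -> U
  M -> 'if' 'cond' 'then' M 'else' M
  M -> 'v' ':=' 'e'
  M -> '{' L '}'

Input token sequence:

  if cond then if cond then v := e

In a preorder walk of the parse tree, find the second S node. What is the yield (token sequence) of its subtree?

if cond then v := e

[S [U if cond then [S [U if cond then [S [M v := e]]]]]]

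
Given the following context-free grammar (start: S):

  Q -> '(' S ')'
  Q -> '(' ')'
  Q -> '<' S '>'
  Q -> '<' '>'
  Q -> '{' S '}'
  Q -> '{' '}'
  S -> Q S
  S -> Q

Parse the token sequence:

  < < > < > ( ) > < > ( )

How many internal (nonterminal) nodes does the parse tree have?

12

[S [Q < [S [Q < >] [S [Q < >] [S [Q ( )]]]] >] [S [Q < >] [S [Q ( )]]]]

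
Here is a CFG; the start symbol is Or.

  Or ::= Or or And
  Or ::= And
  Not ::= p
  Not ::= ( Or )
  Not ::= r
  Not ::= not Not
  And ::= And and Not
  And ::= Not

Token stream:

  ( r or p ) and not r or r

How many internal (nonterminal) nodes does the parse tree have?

[Or [Or [And [And [Not ( [Or [Or [And [Not r]]] or [And [Not p]]] )]] and [Not not [Not r]]]] or [And [Not r]]]

15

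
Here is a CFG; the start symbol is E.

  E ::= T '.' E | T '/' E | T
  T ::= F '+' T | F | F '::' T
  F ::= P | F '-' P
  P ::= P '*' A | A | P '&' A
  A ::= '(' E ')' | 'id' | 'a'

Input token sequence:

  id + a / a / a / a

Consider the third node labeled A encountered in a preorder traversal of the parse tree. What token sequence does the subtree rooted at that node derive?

[E [T [F [P [A id]]] + [T [F [P [A a]]]]] / [E [T [F [P [A a]]]] / [E [T [F [P [A a]]]] / [E [T [F [P [A a]]]]]]]]

a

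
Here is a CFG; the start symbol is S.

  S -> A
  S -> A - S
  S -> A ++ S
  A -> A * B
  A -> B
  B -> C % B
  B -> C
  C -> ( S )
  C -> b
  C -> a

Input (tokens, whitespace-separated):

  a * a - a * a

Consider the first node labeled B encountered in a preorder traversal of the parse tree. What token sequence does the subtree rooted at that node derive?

[S [A [A [B [C a]]] * [B [C a]]] - [S [A [A [B [C a]]] * [B [C a]]]]]

a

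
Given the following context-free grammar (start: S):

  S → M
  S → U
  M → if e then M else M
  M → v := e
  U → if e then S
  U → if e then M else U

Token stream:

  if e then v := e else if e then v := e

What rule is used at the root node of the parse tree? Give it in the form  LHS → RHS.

[S [U if e then [M v := e] else [U if e then [S [M v := e]]]]]

S → U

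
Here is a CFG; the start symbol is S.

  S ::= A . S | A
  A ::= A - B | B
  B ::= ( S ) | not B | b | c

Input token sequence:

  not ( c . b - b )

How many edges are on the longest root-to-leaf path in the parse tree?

9

[S [A [B not [B ( [S [A [B c]] . [S [A [A [B b]] - [B b]]]] )]]]]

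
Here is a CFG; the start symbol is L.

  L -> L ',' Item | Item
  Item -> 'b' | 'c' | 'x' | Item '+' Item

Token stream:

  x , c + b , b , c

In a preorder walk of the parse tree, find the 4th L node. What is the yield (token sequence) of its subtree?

[L [L [L [L [Item x]] , [Item [Item c] + [Item b]]] , [Item b]] , [Item c]]

x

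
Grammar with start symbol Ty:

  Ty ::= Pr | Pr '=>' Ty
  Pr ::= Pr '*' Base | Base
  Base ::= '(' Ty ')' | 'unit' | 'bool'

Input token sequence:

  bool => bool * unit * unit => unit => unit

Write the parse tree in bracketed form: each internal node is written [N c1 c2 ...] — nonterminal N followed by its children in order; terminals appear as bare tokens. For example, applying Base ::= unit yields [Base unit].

Ty
Pr => Ty
Base => Ty
bool => Ty
bool => Pr => Ty
bool => Pr * Base => Ty
bool => Pr * Base * Base => Ty
bool => Base * Base * Base => Ty
bool => bool * Base * Base => Ty
bool => bool * unit * Base => Ty
bool => bool * unit * unit => Ty
bool => bool * unit * unit => Pr => Ty
bool => bool * unit * unit => Base => Ty
bool => bool * unit * unit => unit => Ty
bool => bool * unit * unit => unit => Pr
bool => bool * unit * unit => unit => Base
bool => bool * unit * unit => unit => unit

[Ty [Pr [Base bool]] => [Ty [Pr [Pr [Pr [Base bool]] * [Base unit]] * [Base unit]] => [Ty [Pr [Base unit]] => [Ty [Pr [Base unit]]]]]]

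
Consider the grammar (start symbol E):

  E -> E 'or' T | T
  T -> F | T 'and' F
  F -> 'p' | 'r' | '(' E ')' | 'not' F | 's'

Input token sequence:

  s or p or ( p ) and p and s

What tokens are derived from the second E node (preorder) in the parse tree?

[E [E [E [T [F s]]] or [T [F p]]] or [T [T [T [F ( [E [T [F p]]] )]] and [F p]] and [F s]]]

s or p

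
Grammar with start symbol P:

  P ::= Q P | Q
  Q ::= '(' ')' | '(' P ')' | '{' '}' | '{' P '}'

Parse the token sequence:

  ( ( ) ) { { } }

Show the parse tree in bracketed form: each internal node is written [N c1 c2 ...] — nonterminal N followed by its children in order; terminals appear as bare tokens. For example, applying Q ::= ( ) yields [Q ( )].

P
Q P
( P ) P
( Q ) P
( ( ) ) P
( ( ) ) Q
( ( ) ) { P }
( ( ) ) { Q }
( ( ) ) { { } }

[P [Q ( [P [Q ( )]] )] [P [Q { [P [Q { }]] }]]]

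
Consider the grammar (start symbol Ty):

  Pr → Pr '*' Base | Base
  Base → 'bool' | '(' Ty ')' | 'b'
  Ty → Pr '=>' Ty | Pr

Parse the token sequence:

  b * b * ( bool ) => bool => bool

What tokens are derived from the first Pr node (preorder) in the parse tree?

b * b * ( bool )

[Ty [Pr [Pr [Pr [Base b]] * [Base b]] * [Base ( [Ty [Pr [Base bool]]] )]] => [Ty [Pr [Base bool]] => [Ty [Pr [Base bool]]]]]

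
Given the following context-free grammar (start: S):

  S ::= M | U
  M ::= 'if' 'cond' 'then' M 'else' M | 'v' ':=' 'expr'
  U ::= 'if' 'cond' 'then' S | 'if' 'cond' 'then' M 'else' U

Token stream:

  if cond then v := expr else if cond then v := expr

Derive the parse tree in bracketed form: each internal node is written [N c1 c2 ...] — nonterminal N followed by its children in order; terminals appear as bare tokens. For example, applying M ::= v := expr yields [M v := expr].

S
U
if cond then M else U
if cond then v := expr else U
if cond then v := expr else if cond then S
if cond then v := expr else if cond then M
if cond then v := expr else if cond then v := expr

[S [U if cond then [M v := expr] else [U if cond then [S [M v := expr]]]]]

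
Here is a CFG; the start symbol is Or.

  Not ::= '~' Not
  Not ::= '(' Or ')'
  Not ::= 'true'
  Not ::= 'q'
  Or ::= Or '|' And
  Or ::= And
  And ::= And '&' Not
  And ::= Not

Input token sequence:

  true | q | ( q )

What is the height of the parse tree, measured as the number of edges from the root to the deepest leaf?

6

[Or [Or [Or [And [Not true]]] | [And [Not q]]] | [And [Not ( [Or [And [Not q]]] )]]]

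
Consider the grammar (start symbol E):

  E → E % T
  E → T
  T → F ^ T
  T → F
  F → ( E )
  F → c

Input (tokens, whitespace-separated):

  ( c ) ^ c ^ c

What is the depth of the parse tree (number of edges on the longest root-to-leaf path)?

6

[E [T [F ( [E [T [F c]]] )] ^ [T [F c] ^ [T [F c]]]]]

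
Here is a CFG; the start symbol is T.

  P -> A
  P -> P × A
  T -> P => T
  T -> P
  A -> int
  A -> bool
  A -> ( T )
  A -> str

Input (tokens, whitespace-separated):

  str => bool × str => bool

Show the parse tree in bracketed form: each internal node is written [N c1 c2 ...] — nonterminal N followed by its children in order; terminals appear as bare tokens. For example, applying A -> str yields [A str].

T
P => T
A => T
str => T
str => P => T
str => P × A => T
str => A × A => T
str => bool × A => T
str => bool × str => T
str => bool × str => P
str => bool × str => A
str => bool × str => bool

[T [P [A str]] => [T [P [P [A bool]] × [A str]] => [T [P [A bool]]]]]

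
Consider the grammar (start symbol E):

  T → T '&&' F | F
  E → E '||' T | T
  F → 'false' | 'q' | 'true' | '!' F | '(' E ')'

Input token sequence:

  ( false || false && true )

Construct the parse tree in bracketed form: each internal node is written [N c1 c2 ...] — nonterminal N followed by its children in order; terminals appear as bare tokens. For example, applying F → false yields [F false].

[E [T [F ( [E [E [T [F false]]] || [T [T [F false]] && [F true]]] )]]]

E
T
F
( E )
( E || T )
( T || T )
( F || T )
( false || T )
( false || T && F )
( false || F && F )
( false || false && F )
( false || false && true )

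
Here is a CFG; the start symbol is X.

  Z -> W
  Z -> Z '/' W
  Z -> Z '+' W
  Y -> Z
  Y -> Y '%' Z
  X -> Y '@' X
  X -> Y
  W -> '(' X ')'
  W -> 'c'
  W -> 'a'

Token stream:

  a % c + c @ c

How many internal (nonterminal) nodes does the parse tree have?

13

[X [Y [Y [Z [W a]]] % [Z [Z [W c]] + [W c]]] @ [X [Y [Z [W c]]]]]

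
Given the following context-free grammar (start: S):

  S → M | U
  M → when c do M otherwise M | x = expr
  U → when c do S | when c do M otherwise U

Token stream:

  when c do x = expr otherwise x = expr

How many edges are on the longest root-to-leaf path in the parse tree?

3

[S [M when c do [M x = expr] otherwise [M x = expr]]]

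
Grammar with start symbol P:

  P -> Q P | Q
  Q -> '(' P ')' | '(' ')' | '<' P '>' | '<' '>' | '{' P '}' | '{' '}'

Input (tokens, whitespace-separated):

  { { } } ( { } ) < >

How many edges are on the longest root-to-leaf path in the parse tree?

[P [Q { [P [Q { }]] }] [P [Q ( [P [Q { }]] )] [P [Q < >]]]]

5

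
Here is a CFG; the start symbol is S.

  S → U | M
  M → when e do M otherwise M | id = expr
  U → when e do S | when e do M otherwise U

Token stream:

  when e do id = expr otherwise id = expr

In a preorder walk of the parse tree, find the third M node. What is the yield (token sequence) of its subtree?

[S [M when e do [M id = expr] otherwise [M id = expr]]]

id = expr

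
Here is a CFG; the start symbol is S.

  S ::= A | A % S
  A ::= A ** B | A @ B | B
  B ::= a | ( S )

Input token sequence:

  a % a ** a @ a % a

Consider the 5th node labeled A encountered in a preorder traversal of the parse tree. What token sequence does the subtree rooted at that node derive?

a

[S [A [B a]] % [S [A [A [A [B a]] ** [B a]] @ [B a]] % [S [A [B a]]]]]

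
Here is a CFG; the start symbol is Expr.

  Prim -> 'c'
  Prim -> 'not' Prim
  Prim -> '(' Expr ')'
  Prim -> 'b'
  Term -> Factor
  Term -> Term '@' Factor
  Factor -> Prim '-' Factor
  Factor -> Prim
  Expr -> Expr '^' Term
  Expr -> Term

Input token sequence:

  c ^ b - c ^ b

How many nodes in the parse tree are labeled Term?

3

[Expr [Expr [Expr [Term [Factor [Prim c]]]] ^ [Term [Factor [Prim b] - [Factor [Prim c]]]]] ^ [Term [Factor [Prim b]]]]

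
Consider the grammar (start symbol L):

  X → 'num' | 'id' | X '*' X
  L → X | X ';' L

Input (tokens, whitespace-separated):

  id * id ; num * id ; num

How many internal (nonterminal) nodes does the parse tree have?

[L [X [X id] * [X id]] ; [L [X [X num] * [X id]] ; [L [X num]]]]

10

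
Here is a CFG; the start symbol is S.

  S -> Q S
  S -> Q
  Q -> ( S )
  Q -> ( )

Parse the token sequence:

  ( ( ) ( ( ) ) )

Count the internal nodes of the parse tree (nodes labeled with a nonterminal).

8

[S [Q ( [S [Q ( )] [S [Q ( [S [Q ( )]] )]]] )]]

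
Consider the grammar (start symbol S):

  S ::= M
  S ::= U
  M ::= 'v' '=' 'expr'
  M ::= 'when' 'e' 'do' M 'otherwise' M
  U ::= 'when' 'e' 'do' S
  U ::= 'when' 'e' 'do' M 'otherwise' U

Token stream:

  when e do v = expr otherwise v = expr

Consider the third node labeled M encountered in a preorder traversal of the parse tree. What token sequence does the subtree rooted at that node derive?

v = expr

[S [M when e do [M v = expr] otherwise [M v = expr]]]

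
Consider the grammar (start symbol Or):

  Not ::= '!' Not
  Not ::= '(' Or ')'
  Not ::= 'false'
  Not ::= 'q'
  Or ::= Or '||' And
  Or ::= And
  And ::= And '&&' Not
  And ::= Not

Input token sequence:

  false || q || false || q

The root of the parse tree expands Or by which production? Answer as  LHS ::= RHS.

Or ::= Or '||' And

[Or [Or [Or [Or [And [Not false]]] || [And [Not q]]] || [And [Not false]]] || [And [Not q]]]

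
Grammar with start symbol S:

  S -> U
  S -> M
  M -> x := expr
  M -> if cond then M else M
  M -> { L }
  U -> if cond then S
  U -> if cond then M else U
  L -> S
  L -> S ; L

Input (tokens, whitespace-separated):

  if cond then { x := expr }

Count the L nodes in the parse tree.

[S [U if cond then [S [M { [L [S [M x := expr]]] }]]]]

1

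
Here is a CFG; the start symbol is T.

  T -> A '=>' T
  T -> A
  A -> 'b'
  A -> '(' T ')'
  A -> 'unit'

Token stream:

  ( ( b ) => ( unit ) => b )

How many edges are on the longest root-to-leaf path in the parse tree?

[T [A ( [T [A ( [T [A b]] )] => [T [A ( [T [A unit]] )] => [T [A b]]]] )]]

7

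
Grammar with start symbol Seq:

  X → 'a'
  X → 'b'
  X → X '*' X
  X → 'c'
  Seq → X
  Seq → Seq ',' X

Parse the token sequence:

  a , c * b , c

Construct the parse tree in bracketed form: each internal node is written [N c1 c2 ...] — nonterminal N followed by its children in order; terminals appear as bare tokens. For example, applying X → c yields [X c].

[Seq [Seq [Seq [X a]] , [X [X c] * [X b]]] , [X c]]

Seq
Seq , X
Seq , X , X
X , X , X
a , X , X
a , X * X , X
a , c * X , X
a , c * b , X
a , c * b , c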